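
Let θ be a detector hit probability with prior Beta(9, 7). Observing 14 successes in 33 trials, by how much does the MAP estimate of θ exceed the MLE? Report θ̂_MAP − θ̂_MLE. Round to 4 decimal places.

Posterior is Beta(23, 26); MAP = (23−1)/(49−2) = 22/47 ≈ 0.46809.
MLE ignores the prior: θ̂_MLE = k/n = 14/33 ≈ 0.42424.
Difference = 22/47 − 14/33 = 68/1551 ≈ 0.0438.

MAP − MLE = 0.0438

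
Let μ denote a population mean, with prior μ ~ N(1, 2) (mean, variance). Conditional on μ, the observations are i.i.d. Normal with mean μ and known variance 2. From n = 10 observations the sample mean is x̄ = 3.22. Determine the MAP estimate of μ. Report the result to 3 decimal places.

n = 10, x̄ = 3.22.
For a Normal prior and Normal likelihood with known variance, the posterior is Normal; its mode equals its mean, the precision-weighted average.
Prior precision 1/σ₀² = 1/2 = 0.5; data precision n/σ² = 10/2 = 5.
μ̂ = (0.5·1 + 5·3.22) / (0.5 + 5) = 16.6/5.5 = 166/55 ≈ 3.018.

μ̂_MAP = 3.018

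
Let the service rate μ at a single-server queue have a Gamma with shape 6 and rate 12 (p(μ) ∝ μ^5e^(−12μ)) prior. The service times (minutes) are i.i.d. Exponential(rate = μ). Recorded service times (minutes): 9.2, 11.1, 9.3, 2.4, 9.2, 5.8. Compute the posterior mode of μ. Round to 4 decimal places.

μ̂_MAP = 0.1864

The Exponential(rate=μ) likelihood is ∝ μ^n e^(−μΣtᵢ). Here n = 6 and Σtᵢ = 9.2 + 11.1 + 9.3 + 2.4 + 9.2 + 5.8 = 47.
Posterior ∝ μ^5e^(−12μ) · μ^6e^(−47μ) = μ^11e^(−59μ), i.e. Gamma(12, 59).
Mode = (a−1)/b = 11/59 ≈ 0.1864.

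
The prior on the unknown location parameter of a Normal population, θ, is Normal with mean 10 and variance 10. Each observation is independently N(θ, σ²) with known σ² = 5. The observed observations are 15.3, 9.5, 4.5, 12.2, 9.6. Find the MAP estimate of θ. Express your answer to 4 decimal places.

θ̂_MAP = 10.2000

n = 5; x̄ = (15.3 + 9.5 + 4.5 + 12.2 + 9.6)/5 = 51.1/5 = 10.22.
For a Normal prior and Normal likelihood with known variance, the posterior is Normal; its mode equals its mean, the precision-weighted average.
Prior precision 1/σ₀² = 1/10 = 0.1; data precision n/σ² = 5/5 = 1.
θ̂ = (0.1·10 + 1·10.22) / (0.1 + 1) = 11.22/1.1 = 10.2000.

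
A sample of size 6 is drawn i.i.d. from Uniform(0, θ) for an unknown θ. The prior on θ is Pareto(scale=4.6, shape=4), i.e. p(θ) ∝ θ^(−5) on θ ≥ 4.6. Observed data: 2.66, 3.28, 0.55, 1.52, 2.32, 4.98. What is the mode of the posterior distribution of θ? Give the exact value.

The Uniform(0, θ) likelihood is θ^(−n) for θ ≥ max(xᵢ), zero otherwise. Here max(xᵢ) = 4.98.
Posterior ∝ θ^(−5) · θ^(−6) = θ^(−11) on θ ≥ max(4.6, 4.98) = 4.98.
This density is strictly decreasing in θ, so the posterior mode lies at the lower boundary of the support.

θ̂_MAP = 4.98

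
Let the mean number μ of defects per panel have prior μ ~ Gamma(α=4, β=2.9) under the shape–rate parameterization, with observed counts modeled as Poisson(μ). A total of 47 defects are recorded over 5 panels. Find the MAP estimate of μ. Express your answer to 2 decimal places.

μ̂_MAP = 6.33

Σxᵢ = 47, n = 5.
Posterior ∝ μ^3e^(−2.9μ) · μ^47e^(−5μ) = μ^50e^(−7.9μ), i.e. Gamma(shape=51, rate=7.9).
The mode of a Gamma(a, b) with a ≥ 1 (shape–rate) is (a−1)/b = 50/7.9 ≈ 6.33.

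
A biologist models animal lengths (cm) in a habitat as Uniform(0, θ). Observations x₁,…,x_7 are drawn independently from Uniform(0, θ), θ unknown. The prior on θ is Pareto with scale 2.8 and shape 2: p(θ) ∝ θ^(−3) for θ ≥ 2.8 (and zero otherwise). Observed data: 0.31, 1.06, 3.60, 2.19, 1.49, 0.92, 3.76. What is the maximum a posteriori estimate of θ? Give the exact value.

The Uniform(0, θ) likelihood is θ^(−n) for θ ≥ max(xᵢ), zero otherwise. Here max(xᵢ) = 3.76.
Posterior ∝ θ^(−3) · θ^(−7) = θ^(−10) on θ ≥ max(2.8, 3.76) = 3.76.
This density is strictly decreasing in θ, so the posterior mode lies at the lower boundary of the support.

θ̂_MAP = 3.76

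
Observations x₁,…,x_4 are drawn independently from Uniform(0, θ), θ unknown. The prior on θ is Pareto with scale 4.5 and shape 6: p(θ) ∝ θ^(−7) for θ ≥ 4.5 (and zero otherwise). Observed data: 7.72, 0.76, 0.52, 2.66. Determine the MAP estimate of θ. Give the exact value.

θ̂_MAP = 7.72

The Uniform(0, θ) likelihood is θ^(−n) for θ ≥ max(xᵢ), zero otherwise. Here max(xᵢ) = 7.72.
Posterior ∝ θ^(−7) · θ^(−4) = θ^(−11) on θ ≥ max(4.5, 7.72) = 7.72.
This density is strictly decreasing in θ, so the posterior mode lies at the lower boundary of the support.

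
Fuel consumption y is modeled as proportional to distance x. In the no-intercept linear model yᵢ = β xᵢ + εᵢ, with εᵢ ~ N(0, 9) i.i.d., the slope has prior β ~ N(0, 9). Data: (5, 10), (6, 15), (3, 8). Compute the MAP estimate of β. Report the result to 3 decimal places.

β̂_MAP = 2.310

log p(β | y) = −Σ(yᵢ − βxᵢ)²/(2·9) − β²/(2·9) + const.
Setting the derivative to zero: Σxᵢ(yᵢ − βxᵢ)/9 − β/9 = 0, so β = Σxᵢyᵢ / (Σxᵢ² + σ²/τ²).
Σxᵢyᵢ = 5·10 + 6·15 + 3·8 = 164; Σxᵢ² = 70; σ²/τ² = 1.
β̂_MAP = 164 / (70 + 1) = 164/71 ≈ 2.310.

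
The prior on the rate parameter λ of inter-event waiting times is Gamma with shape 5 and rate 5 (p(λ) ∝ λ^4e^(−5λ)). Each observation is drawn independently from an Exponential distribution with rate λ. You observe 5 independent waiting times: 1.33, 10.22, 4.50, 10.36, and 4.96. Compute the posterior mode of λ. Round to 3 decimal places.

The Exponential(rate=λ) likelihood is ∝ λ^n e^(−λΣtᵢ). Here n = 5 and Σtᵢ = 1.33 + 10.22 + 4.50 + 10.36 + 4.96 = 31.37.
Posterior ∝ λ^4e^(−5λ) · λ^5e^(−31.37λ) = λ^9e^(−36.37λ), i.e. Gamma(10, 36.37).
Mode = (a−1)/b = 9/36.37 ≈ 0.247.

λ̂_MAP = 0.247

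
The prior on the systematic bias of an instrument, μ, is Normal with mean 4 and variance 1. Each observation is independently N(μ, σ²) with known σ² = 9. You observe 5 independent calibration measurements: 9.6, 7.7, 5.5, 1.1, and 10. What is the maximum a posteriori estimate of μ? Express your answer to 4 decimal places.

μ̂_MAP = 4.9929

n = 5; x̄ = (9.6 + 7.7 + 5.5 + 1.1 + 10)/5 = 33.9/5 = 6.78.
For a Normal prior and Normal likelihood with known variance, the posterior is Normal; its mode equals its mean, the precision-weighted average.
Prior precision 1/σ₀² = 1/1 = 1; data precision n/σ² = 5/9.
μ̂ = (1·4 + (5/9)·6.78) / (1 + 5/9) = (233/30)/(14/9) = 699/140 ≈ 4.9929.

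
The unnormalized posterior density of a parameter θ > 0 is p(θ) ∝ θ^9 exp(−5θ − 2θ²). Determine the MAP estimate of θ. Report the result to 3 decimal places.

ℓ'(θ) = 9/θ − 5 − 4θ. Setting this to zero and multiplying by θ: 4θ² + 5θ − 9 = 0.
θ = (−5 + √(5² + 4·4·9)) / (2·4) = (−5 + √169) / 8 = (−5 + 13)/8 = 1.
ℓ''(θ) = −9/θ² − 4 < 0, confirming a maximum.

θ̂_MAP = 1.000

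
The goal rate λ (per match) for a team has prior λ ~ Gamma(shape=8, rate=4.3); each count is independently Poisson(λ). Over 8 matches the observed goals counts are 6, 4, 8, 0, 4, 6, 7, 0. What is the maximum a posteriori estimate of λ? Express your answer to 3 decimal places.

Σxᵢ = 6+4+8+0+4+6+7+0 = 35, with n = 8.
Posterior ∝ λ^7e^(−4.3λ) · λ^35e^(−8λ) = λ^42e^(−12.3λ), i.e. Gamma(shape=43, rate=12.3).
The mode of a Gamma(a, b) with a ≥ 1 (shape–rate) is (a−1)/b = 42/12.3 ≈ 3.415.

λ̂_MAP = 3.415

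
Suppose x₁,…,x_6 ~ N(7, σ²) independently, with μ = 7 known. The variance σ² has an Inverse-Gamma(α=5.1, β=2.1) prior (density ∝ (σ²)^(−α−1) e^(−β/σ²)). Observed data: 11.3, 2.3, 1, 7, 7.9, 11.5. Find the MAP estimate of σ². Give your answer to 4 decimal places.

σ̂²_MAP = 5.5956

Sum of squared deviations about the known mean: SS = (11.3−7)² + (2.3−7)² + (1−7)² + (7−7)² + (7.9−7)² + (11.5−7)² = 97.64.
The Normal likelihood contributes (σ²)^(−n/2) exp(−SS/(2σ²)), so the posterior is Inverse-Gamma(α + n/2, β + SS/2) = Inverse-Gamma(8.1, 50.92).
The mode of Inverse-Gamma(a, b) is b/(a+1) = 50.92/9.1 ≈ 5.5956.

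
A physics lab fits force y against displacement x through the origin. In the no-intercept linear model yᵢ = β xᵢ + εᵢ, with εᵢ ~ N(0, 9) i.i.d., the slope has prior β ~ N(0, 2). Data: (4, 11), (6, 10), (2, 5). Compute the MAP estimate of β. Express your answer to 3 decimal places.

log p(β | y) = −Σ(yᵢ − βxᵢ)²/(2·9) − β²/(2·2) + const.
Setting the derivative to zero: Σxᵢ(yᵢ − βxᵢ)/9 − β/2 = 0, so β = Σxᵢyᵢ / (Σxᵢ² + σ²/τ²).
Σxᵢyᵢ = 4·11 + 6·10 + 2·5 = 114; Σxᵢ² = 56; σ²/τ² = 4.5.
β̂_MAP = 114 / (56 + 4.5) = 114/60.5 ≈ 1.884.

β̂_MAP = 1.884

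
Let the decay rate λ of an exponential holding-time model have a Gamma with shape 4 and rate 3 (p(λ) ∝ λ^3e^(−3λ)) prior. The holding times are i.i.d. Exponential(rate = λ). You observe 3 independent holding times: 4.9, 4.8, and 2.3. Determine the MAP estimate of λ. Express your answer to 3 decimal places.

λ̂_MAP = 0.400

The Exponential(rate=λ) likelihood is ∝ λ^n e^(−λΣtᵢ). Here n = 3 and Σtᵢ = 4.9 + 4.8 + 2.3 = 12.
Posterior ∝ λ^3e^(−3λ) · λ^3e^(−12λ) = λ^6e^(−15λ), i.e. Gamma(7, 15).
Mode = (a−1)/b = 6/15 ≈ 0.400.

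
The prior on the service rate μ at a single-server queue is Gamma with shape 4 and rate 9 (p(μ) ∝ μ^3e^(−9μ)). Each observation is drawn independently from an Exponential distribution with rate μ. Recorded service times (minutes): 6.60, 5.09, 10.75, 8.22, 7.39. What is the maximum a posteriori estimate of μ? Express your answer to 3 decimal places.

μ̂_MAP = 0.170

The Exponential(rate=μ) likelihood is ∝ μ^n e^(−μΣtᵢ). Here n = 5 and Σtᵢ = 6.60 + 5.09 + 10.75 + 8.22 + 7.39 = 38.05.
Posterior ∝ μ^3e^(−9μ) · μ^5e^(−38.05μ) = μ^8e^(−47.05μ), i.e. Gamma(9, 47.05).
Mode = (a−1)/b = 8/47.05 ≈ 0.170.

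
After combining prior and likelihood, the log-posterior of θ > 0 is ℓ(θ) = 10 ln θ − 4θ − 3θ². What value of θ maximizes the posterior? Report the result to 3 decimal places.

ℓ'(θ) = 10/θ − 4 − 6θ. Setting this to zero and multiplying by θ: 6θ² + 4θ − 10 = 0.
θ = (−4 + √(4² + 4·6·10)) / (2·6) = (−4 + √256) / 12 = (−4 + 16)/12 = 1.
ℓ''(θ) = −10/θ² − 6 < 0, confirming a maximum.

θ̂_MAP = 1.000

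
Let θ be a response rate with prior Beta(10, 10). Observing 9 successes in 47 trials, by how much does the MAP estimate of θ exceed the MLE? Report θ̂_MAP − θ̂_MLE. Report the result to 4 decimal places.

MAP − MLE = 0.0854

Posterior is Beta(19, 48); MAP = (19−1)/(67−2) = 18/65 ≈ 0.27692.
MLE ignores the prior: θ̂_MLE = k/n = 9/47 ≈ 0.19149.
Difference = 18/65 − 9/47 = 261/3055 ≈ 0.0854.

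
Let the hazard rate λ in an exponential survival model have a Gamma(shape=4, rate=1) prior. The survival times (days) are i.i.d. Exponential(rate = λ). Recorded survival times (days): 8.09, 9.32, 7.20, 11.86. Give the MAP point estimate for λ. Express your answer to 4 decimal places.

λ̂_MAP = 0.1868

The Exponential(rate=λ) likelihood is ∝ λ^n e^(−λΣtᵢ). Here n = 4 and Σtᵢ = 8.09 + 9.32 + 7.20 + 11.86 = 36.47.
Posterior ∝ λ^3e^(−1λ) · λ^4e^(−36.47λ) = λ^7e^(−37.47λ), i.e. Gamma(8, 37.47).
Mode = (a−1)/b = 7/37.47 ≈ 0.1868.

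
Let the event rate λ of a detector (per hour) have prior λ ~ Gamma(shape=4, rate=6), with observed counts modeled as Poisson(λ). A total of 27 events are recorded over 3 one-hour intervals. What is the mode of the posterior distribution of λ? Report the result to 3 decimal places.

λ̂_MAP = 3.333

Σxᵢ = 27, n = 3.
Posterior ∝ λ^3e^(−6λ) · λ^27e^(−3λ) = λ^30e^(−9λ), i.e. Gamma(shape=31, rate=9).
The mode of a Gamma(a, b) with a ≥ 1 (shape–rate) is (a−1)/b = 30/9 ≈ 3.333.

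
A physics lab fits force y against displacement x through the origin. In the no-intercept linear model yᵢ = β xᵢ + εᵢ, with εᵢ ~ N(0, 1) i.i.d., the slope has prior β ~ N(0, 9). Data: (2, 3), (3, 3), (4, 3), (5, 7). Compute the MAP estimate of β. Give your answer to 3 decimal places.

log p(β | y) = −Σ(yᵢ − βxᵢ)²/(2·1) − β²/(2·9) + const.
Setting the derivative to zero: Σxᵢ(yᵢ − βxᵢ)/1 − β/9 = 0, so β = Σxᵢyᵢ / (Σxᵢ² + σ²/τ²).
Σxᵢyᵢ = 2·3 + 3·3 + 4·3 + 5·7 = 62; Σxᵢ² = 54; σ²/τ² = 1/9.
β̂_MAP = 62 / (54 + 1/9) = 62/(487/9) = 558/487 ≈ 1.146.

β̂_MAP = 1.146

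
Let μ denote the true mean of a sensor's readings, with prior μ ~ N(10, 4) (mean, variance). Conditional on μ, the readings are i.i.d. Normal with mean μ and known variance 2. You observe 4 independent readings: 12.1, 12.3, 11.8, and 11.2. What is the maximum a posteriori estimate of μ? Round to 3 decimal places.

n = 4; x̄ = (12.1 + 12.3 + 11.8 + 11.2)/4 = 47.4/4 = 11.85.
For a Normal prior and Normal likelihood with known variance, the posterior is Normal; its mode equals its mean, the precision-weighted average.
Prior precision 1/σ₀² = 1/4 = 0.25; data precision n/σ² = 4/2 = 2.
μ̂ = (0.25·10 + 2·11.85) / (0.25 + 2) = 26.2/2.25 = 524/45 ≈ 11.644.

μ̂_MAP = 11.644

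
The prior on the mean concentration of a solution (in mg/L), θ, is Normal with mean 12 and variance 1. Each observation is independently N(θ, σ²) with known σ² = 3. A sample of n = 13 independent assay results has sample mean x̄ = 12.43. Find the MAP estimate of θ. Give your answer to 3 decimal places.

n = 13, x̄ = 12.43.
For a Normal prior and Normal likelihood with known variance, the posterior is Normal; its mode equals its mean, the precision-weighted average.
Prior precision 1/σ₀² = 1/1 = 1; data precision n/σ² = 13/3.
θ̂ = (1·12 + (13/3)·12.43) / (1 + 13/3) = (19759/300)/(16/3) = 12.349375 ≈ 12.349.

θ̂_MAP = 12.349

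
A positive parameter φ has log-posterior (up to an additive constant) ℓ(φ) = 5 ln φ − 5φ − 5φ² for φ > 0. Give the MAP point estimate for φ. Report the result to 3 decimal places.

ℓ'(φ) = 5/φ − 5 − 10φ. Setting this to zero and multiplying by φ: 10φ² + 5φ − 5 = 0.
φ = (−5 + √(5² + 4·10·5)) / (2·10) = (−5 + √225) / 20 = (−5 + 15)/20 = 1/2.
ℓ''(φ) = −5/φ² − 10 < 0, confirming a maximum.

φ̂_MAP = 0.500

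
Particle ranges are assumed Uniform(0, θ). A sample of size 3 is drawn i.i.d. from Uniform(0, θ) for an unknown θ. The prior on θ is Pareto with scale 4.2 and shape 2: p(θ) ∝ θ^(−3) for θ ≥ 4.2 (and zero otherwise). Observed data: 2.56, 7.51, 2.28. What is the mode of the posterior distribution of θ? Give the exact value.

θ̂_MAP = 7.51

The Uniform(0, θ) likelihood is θ^(−n) for θ ≥ max(xᵢ), zero otherwise. Here max(xᵢ) = 7.51.
Posterior ∝ θ^(−3) · θ^(−3) = θ^(−6) on θ ≥ max(4.2, 7.51) = 7.51.
This density is strictly decreasing in θ, so the posterior mode lies at the lower boundary of the support.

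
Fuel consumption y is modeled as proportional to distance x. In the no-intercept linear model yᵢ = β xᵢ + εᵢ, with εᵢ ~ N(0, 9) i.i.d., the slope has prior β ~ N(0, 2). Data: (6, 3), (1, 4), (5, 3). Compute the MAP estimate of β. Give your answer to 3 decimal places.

log p(β | y) = −Σ(yᵢ − βxᵢ)²/(2·9) − β²/(2·2) + const.
Setting the derivative to zero: Σxᵢ(yᵢ − βxᵢ)/9 − β/2 = 0, so β = Σxᵢyᵢ / (Σxᵢ² + σ²/τ²).
Σxᵢyᵢ = 6·3 + 1·4 + 5·3 = 37; Σxᵢ² = 62; σ²/τ² = 4.5.
β̂_MAP = 37 / (62 + 4.5) = 37/66.5 ≈ 0.556.

β̂_MAP = 0.556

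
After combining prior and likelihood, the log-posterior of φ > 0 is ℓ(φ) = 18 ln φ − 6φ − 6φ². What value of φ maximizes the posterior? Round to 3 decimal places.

φ̂_MAP = 1.000

ℓ'(φ) = 18/φ − 6 − 12φ. Setting this to zero and multiplying by φ: 12φ² + 6φ − 18 = 0.
φ = (−6 + √(6² + 4·12·18)) / (2·12) = (−6 + √900) / 24 = (−6 + 30)/24 = 1.
ℓ''(φ) = −18/φ² − 12 < 0, confirming a maximum.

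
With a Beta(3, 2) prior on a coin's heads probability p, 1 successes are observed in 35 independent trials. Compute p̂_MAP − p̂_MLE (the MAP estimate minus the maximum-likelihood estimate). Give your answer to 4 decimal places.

MAP − MLE = 0.0504

Posterior is Beta(4, 36); MAP = (4−1)/(40−2) = 3/38 ≈ 0.07895.
MLE ignores the prior: p̂_MLE = k/n = 1/35 ≈ 0.02857.
Difference = 3/38 − 1/35 = 67/1330 ≈ 0.0504.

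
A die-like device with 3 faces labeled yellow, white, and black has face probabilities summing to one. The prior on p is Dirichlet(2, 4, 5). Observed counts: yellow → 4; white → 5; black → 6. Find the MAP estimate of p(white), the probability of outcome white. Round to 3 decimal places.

MAP estimate of p(white) = 0.348

The posterior is Dirichlet(αᵢ + nᵢ) = Dirichlet(6, 9, 11).
For a Dirichlet(a₁,…,a_K) with all aᵢ > 1, the mode has j-th component (aⱼ − 1)/(Σaᵢ − K).
Here Σaᵢ = 26 and K = 3, so p(white) = (9 − 1)/(26 − 3) = 8/23 ≈ 0.348.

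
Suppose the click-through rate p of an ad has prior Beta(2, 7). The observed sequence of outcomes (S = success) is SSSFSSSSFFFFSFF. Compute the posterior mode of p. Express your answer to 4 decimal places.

Prior: Beta(2, 7).
Data: 8 successes in 15 trials (from the sequence). The binomial likelihood contributes p^8(1−p)^7, so the posterior is Beta(2+8, 7+7) = Beta(10, 14).
For Beta(a, b) with a, b > 1 the mode is (a−1)/(a+b−2) = 9/22 ≈ 0.4091.

p̂_MAP = 0.4091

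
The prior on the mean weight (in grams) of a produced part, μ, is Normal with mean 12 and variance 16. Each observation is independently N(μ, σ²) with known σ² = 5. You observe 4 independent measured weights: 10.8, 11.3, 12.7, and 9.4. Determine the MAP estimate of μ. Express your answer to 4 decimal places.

n = 4; x̄ = (10.8 + 11.3 + 12.7 + 9.4)/4 = 44.2/4 = 11.05.
For a Normal prior and Normal likelihood with known variance, the posterior is Normal; its mode equals its mean, the precision-weighted average.
Prior precision 1/σ₀² = 1/16 = 0.0625; data precision n/σ² = 4/5 = 0.8.
μ̂ = (0.0625·12 + 0.8·11.05) / (0.0625 + 0.8) = 9.59/0.8625 = 3836/345 ≈ 11.1188.

μ̂_MAP = 11.1188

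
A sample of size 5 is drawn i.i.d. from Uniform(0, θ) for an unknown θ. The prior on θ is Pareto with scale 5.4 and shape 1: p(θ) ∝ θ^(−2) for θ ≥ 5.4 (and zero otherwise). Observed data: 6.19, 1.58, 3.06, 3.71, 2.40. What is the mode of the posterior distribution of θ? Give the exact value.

θ̂_MAP = 6.19

The Uniform(0, θ) likelihood is θ^(−n) for θ ≥ max(xᵢ), zero otherwise. Here max(xᵢ) = 6.19.
Posterior ∝ θ^(−2) · θ^(−5) = θ^(−7) on θ ≥ max(5.4, 6.19) = 6.19.
This density is strictly decreasing in θ, so the posterior mode lies at the lower boundary of the support.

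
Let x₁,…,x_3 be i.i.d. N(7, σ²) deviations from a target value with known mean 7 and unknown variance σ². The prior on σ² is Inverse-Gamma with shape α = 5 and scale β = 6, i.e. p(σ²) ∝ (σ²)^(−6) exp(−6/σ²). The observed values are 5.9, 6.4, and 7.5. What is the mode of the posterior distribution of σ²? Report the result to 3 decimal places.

Sum of squared deviations about the known mean: SS = (5.9−7)² + (6.4−7)² + (7.5−7)² = 1.82.
The Normal likelihood contributes (σ²)^(−n/2) exp(−SS/(2σ²)), so the posterior is Inverse-Gamma(α + n/2, β + SS/2) = Inverse-Gamma(6.5, 6.91).
The mode of Inverse-Gamma(a, b) is b/(a+1) = 6.91/7.5 ≈ 0.921.

σ̂²_MAP = 0.921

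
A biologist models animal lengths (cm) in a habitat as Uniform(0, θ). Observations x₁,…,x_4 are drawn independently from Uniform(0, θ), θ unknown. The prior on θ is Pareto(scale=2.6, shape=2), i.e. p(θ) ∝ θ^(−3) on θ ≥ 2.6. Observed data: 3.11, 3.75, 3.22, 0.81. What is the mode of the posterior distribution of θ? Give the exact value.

The Uniform(0, θ) likelihood is θ^(−n) for θ ≥ max(xᵢ), zero otherwise. Here max(xᵢ) = 3.75.
Posterior ∝ θ^(−3) · θ^(−4) = θ^(−7) on θ ≥ max(2.6, 3.75) = 3.75.
This density is strictly decreasing in θ, so the posterior mode lies at the lower boundary of the support.

θ̂_MAP = 3.75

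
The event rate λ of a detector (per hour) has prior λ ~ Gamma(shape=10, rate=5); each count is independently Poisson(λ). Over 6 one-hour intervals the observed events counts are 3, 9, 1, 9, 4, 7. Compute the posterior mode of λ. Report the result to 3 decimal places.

λ̂_MAP = 3.818

Σxᵢ = 3+9+1+9+4+7 = 33, with n = 6.
Posterior ∝ λ^9e^(−5λ) · λ^33e^(−6λ) = λ^42e^(−11λ), i.e. Gamma(shape=43, rate=11).
The mode of a Gamma(a, b) with a ≥ 1 (shape–rate) is (a−1)/b = 42/11 ≈ 3.818.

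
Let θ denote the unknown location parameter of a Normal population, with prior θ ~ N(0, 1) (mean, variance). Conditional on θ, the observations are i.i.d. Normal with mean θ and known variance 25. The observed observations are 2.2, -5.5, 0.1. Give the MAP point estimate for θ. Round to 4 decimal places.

θ̂_MAP = -0.1143

n = 3; x̄ = (2.2 + (-5.5) + 0.1)/3 = -3.2/3 = -16/15 ≈ -1.0667.
For a Normal prior and Normal likelihood with known variance, the posterior is Normal; its mode equals its mean, the precision-weighted average.
Prior precision 1/σ₀² = 1/1 = 1; data precision n/σ² = 3/25 = 0.12.
θ̂ = (1·0 + 0.12·(-16/15)) / (1 + 0.12) = (-0.128)/1.12 = -4/35 ≈ -0.1143.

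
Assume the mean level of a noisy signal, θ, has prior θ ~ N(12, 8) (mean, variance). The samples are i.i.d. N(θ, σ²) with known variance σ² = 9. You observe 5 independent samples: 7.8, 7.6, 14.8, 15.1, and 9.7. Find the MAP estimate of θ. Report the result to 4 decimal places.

n = 5; x̄ = (7.8 + 7.6 + 14.8 + 15.1 + 9.7)/5 = 55/5 = 11.
For a Normal prior and Normal likelihood with known variance, the posterior is Normal; its mode equals its mean, the precision-weighted average.
Prior precision 1/σ₀² = 1/8 = 0.125; data precision n/σ² = 5/9.
θ̂ = (0.125·12 + (5/9)·11) / (0.125 + 5/9) = (137/18)/(49/72) = 548/49 ≈ 11.1837.

θ̂_MAP = 11.1837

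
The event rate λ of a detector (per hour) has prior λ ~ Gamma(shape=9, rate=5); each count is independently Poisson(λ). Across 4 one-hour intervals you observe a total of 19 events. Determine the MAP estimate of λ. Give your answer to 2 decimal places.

λ̂_MAP = 3.00

Σxᵢ = 19, n = 4.
Posterior ∝ λ^8e^(−5λ) · λ^19e^(−4λ) = λ^27e^(−9λ), i.e. Gamma(shape=28, rate=9).
The mode of a Gamma(a, b) with a ≥ 1 (shape–rate) is (a−1)/b = 27/9 ≈ 3.00.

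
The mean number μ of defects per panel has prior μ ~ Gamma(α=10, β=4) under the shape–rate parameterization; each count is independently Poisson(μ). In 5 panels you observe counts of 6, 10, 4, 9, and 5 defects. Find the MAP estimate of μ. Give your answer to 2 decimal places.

Σxᵢ = 6+10+4+9+5 = 34, with n = 5.
Posterior ∝ μ^9e^(−4μ) · μ^34e^(−5μ) = μ^43e^(−9μ), i.e. Gamma(shape=44, rate=9).
The mode of a Gamma(a, b) with a ≥ 1 (shape–rate) is (a−1)/b = 43/9 ≈ 4.78.

μ̂_MAP = 4.78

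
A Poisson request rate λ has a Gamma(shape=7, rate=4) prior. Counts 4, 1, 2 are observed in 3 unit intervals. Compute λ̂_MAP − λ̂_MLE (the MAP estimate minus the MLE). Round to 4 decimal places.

MAP − MLE = -0.4762

Σxᵢ = 7. Posterior is Gamma(14, 7); MAP = (14−1)/7 = 13/7 ≈ 1.85714.
MLE = x̄ = 7/3 ≈ 2.33333.
Difference = 13/7 − 7/3 = -10/21 ≈ -0.4762.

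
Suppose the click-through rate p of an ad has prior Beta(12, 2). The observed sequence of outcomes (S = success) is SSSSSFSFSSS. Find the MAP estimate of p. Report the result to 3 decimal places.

p̂_MAP = 0.870

Prior: Beta(12, 2).
Data: 9 successes in 11 trials (from the sequence). The binomial likelihood contributes p^9(1−p)^2, so the posterior is Beta(12+9, 2+2) = Beta(21, 4).
For Beta(a, b) with a, b > 1 the mode is (a−1)/(a+b−2) = 20/23 ≈ 0.870.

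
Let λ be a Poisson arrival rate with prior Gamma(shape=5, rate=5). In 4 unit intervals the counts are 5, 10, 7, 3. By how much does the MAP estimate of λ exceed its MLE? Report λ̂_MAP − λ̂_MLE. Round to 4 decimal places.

Σxᵢ = 25. Posterior is Gamma(30, 9); MAP = (30−1)/9 = 29/9 ≈ 3.22222.
MLE = x̄ = 25/4 ≈ 6.25000.
Difference = 29/9 − 25/4 = -109/36 ≈ -3.0278.

MAP − MLE = -3.0278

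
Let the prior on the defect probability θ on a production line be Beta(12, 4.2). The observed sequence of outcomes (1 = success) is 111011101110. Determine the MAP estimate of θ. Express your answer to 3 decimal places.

Prior: Beta(12, 4.2).
Data: 9 successes in 12 trials (from the sequence). The binomial likelihood contributes θ^9(1−θ)^3, so the posterior is Beta(12+9, 4.2+3) = Beta(21, 7.2).
For Beta(a, b) with a, b > 1 the mode is (a−1)/(a+b−2) = 20/26.2 ≈ 0.763.

θ̂_MAP = 0.763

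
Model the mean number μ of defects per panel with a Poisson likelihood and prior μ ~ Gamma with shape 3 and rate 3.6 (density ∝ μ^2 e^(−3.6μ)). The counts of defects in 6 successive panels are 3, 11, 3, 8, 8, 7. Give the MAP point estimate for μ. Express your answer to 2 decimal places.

Σxᵢ = 3+11+3+8+8+7 = 40, with n = 6.
Posterior ∝ μ^2e^(−3.6μ) · μ^40e^(−6μ) = μ^42e^(−9.6μ), i.e. Gamma(shape=43, rate=9.6).
The mode of a Gamma(a, b) with a ≥ 1 (shape–rate) is (a−1)/b = 42/9.6 ≈ 4.38.

μ̂_MAP = 4.38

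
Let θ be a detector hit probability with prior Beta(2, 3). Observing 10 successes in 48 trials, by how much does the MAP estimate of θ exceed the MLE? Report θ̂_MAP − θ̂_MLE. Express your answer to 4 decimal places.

Posterior is Beta(12, 41); MAP = (12−1)/(53−2) = 11/51 ≈ 0.21569.
MLE ignores the prior: θ̂_MLE = k/n = 10/48 ≈ 0.20833.
Difference = 11/51 − 10/48 = 1/136 ≈ 0.0074.

MAP − MLE = 0.0074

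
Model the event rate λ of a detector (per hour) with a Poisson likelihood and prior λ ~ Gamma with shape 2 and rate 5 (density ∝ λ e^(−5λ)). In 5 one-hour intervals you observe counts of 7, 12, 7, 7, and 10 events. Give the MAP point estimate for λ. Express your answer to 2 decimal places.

λ̂_MAP = 4.40

Σxᵢ = 7+12+7+7+10 = 43, with n = 5.
Posterior ∝ λe^(−5λ) · λ^43e^(−5λ) = λ^44e^(−10λ), i.e. Gamma(shape=45, rate=10).
The mode of a Gamma(a, b) with a ≥ 1 (shape–rate) is (a−1)/b = 44/10 ≈ 4.40.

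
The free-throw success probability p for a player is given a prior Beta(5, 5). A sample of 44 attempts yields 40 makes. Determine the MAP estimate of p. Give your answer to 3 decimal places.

p̂_MAP = 0.846

Prior: Beta(5, 5).
Data: 40 successes in 44 trials. The binomial likelihood contributes p^40(1−p)^4, so the posterior is Beta(5+40, 5+4) = Beta(45, 9).
For Beta(a, b) with a, b > 1 the mode is (a−1)/(a+b−2) = 44/52 ≈ 0.846.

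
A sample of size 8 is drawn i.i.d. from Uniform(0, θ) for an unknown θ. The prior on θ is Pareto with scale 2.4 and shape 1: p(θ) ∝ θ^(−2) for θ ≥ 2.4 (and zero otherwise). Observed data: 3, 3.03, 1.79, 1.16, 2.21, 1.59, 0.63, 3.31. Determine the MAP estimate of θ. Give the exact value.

θ̂_MAP = 3.31

The Uniform(0, θ) likelihood is θ^(−n) for θ ≥ max(xᵢ), zero otherwise. Here max(xᵢ) = 3.31.
Posterior ∝ θ^(−2) · θ^(−8) = θ^(−10) on θ ≥ max(2.4, 3.31) = 3.31.
This density is strictly decreasing in θ, so the posterior mode lies at the lower boundary of the support.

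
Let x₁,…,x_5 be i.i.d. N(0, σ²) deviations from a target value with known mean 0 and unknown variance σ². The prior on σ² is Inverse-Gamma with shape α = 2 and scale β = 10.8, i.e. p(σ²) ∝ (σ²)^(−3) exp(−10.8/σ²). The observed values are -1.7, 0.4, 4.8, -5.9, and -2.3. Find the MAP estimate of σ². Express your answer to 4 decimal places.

σ̂²_MAP = 7.9809

Sum of squared deviations about the known mean: SS = (-1.7−0)² + (0.4−0)² + (4.8−0)² + (-5.9−0)² + (-2.3−0)² = 66.19.
The Normal likelihood contributes (σ²)^(−n/2) exp(−SS/(2σ²)), so the posterior is Inverse-Gamma(α + n/2, β + SS/2) = Inverse-Gamma(4.5, 43.895).
The mode of Inverse-Gamma(a, b) is b/(a+1) = 43.895/5.5 ≈ 7.9809.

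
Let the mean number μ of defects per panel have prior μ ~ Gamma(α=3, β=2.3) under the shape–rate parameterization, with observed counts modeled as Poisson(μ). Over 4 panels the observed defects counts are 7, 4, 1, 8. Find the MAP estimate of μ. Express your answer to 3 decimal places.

μ̂_MAP = 3.492

Σxᵢ = 7+4+1+8 = 20, with n = 4.
Posterior ∝ μ^2e^(−2.3μ) · μ^20e^(−4μ) = μ^22e^(−6.3μ), i.e. Gamma(shape=23, rate=6.3).
The mode of a Gamma(a, b) with a ≥ 1 (shape–rate) is (a−1)/b = 22/6.3 ≈ 3.492.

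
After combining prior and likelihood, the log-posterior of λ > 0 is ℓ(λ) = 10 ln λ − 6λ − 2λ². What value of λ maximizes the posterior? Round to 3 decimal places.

λ̂_MAP = 1.000

ℓ'(λ) = 10/λ − 6 − 4λ. Setting this to zero and multiplying by λ: 4λ² + 6λ − 10 = 0.
λ = (−6 + √(6² + 4·4·10)) / (2·4) = (−6 + √196) / 8 = (−6 + 14)/8 = 1.
ℓ''(λ) = −10/λ² − 4 < 0, confirming a maximum.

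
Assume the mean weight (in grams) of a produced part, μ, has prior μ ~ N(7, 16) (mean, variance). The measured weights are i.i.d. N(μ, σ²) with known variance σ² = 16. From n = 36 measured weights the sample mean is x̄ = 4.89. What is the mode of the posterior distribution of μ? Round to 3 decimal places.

n = 36, x̄ = 4.89.
For a Normal prior and Normal likelihood with known variance, the posterior is Normal; its mode equals its mean, the precision-weighted average.
Prior precision 1/σ₀² = 1/16 = 0.0625; data precision n/σ² = 36/16 = 2.25.
μ̂ = (0.0625·7 + 2.25·4.89) / (0.0625 + 2.25) = 11.44/2.3125 = 4576/925 ≈ 4.947.

μ̂_MAP = 4.947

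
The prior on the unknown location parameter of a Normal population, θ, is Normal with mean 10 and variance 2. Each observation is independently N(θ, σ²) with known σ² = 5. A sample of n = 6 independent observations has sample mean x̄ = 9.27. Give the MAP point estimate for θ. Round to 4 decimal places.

θ̂_MAP = 9.4847

n = 6, x̄ = 9.27.
For a Normal prior and Normal likelihood with known variance, the posterior is Normal; its mode equals its mean, the precision-weighted average.
Prior precision 1/σ₀² = 1/2 = 0.5; data precision n/σ² = 6/5 = 1.2.
θ̂ = (0.5·10 + 1.2·9.27) / (0.5 + 1.2) = 16.124/1.7 = 4031/425 ≈ 9.4847.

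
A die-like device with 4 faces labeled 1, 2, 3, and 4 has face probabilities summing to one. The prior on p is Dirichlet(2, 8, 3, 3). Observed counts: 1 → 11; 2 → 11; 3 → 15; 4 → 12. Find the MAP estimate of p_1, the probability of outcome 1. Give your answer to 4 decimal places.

MAP estimate: 0.1967

The posterior is Dirichlet(αᵢ + nᵢ) = Dirichlet(13, 19, 18, 15).
For a Dirichlet(a₁,…,a_K) with all aᵢ > 1, the mode has j-th component (aⱼ − 1)/(Σaᵢ − K).
Here Σaᵢ = 65 and K = 4, so p_1 = (13 − 1)/(65 − 4) = 12/61 ≈ 0.1967.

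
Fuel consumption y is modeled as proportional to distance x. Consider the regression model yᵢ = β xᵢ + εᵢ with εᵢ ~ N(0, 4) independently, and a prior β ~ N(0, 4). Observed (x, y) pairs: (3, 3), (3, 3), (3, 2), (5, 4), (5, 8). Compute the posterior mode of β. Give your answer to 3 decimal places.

β̂_MAP = 1.077

log p(β | y) = −Σ(yᵢ − βxᵢ)²/(2·4) − β²/(2·4) + const.
Setting the derivative to zero: Σxᵢ(yᵢ − βxᵢ)/4 − β/4 = 0, so β = Σxᵢyᵢ / (Σxᵢ² + σ²/τ²).
Σxᵢyᵢ = 3·3 + 3·3 + 3·2 + 5·4 + 5·8 = 84; Σxᵢ² = 77; σ²/τ² = 1.
β̂_MAP = 84 / (77 + 1) = 84/78 ≈ 1.077.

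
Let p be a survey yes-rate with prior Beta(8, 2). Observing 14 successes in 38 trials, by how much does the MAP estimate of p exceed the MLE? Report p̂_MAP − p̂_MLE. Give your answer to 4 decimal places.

Posterior is Beta(22, 26); MAP = (22−1)/(48−2) = 21/46 ≈ 0.45652.
MLE ignores the prior: p̂_MLE = k/n = 14/38 ≈ 0.36842.
Difference = 21/46 − 14/38 = 77/874 ≈ 0.0881.

MAP − MLE = 0.0881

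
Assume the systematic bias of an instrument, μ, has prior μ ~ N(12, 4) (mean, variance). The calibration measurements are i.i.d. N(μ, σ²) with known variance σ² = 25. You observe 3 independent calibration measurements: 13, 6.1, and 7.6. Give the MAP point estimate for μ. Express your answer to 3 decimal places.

μ̂_MAP = 10.995

n = 3; x̄ = (13 + 6.1 + 7.6)/3 = 26.7/3 = 8.9.
For a Normal prior and Normal likelihood with known variance, the posterior is Normal; its mode equals its mean, the precision-weighted average.
Prior precision 1/σ₀² = 1/4 = 0.25; data precision n/σ² = 3/25 = 0.12.
μ̂ = (0.25·12 + 0.12·8.9) / (0.25 + 0.12) = 4.068/0.37 = 2034/185 ≈ 10.995.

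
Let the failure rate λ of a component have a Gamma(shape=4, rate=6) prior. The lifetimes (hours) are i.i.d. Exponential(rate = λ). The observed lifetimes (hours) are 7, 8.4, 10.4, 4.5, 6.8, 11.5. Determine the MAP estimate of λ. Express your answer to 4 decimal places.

The Exponential(rate=λ) likelihood is ∝ λ^n e^(−λΣtᵢ). Here n = 6 and Σtᵢ = 7 + 8.4 + 10.4 + 4.5 + 6.8 + 11.5 = 48.6.
Posterior ∝ λ^3e^(−6λ) · λ^6e^(−48.6λ) = λ^9e^(−54.6λ), i.e. Gamma(10, 54.6).
Mode = (a−1)/b = 9/54.6 ≈ 0.1648.

λ̂_MAP = 0.1648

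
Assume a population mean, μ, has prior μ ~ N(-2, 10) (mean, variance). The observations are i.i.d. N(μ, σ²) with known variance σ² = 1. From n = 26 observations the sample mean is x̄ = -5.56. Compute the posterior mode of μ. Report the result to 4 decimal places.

n = 26, x̄ = -5.56.
For a Normal prior and Normal likelihood with known variance, the posterior is Normal; its mode equals its mean, the precision-weighted average.
Prior precision 1/σ₀² = 1/10 = 0.1; data precision n/σ² = 26/1 = 26.
μ̂ = (0.1·(-2) + 26·(-5.56)) / (0.1 + 26) = (-144.76)/26.1 = -7238/1305 ≈ -5.5464.

μ̂_MAP = -5.5464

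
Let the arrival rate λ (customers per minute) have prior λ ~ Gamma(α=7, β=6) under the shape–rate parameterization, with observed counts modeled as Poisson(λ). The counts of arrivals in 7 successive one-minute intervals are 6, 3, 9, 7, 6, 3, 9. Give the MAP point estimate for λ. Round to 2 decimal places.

Σxᵢ = 6+3+9+7+6+3+9 = 43, with n = 7.
Posterior ∝ λ^6e^(−6λ) · λ^43e^(−7λ) = λ^49e^(−13λ), i.e. Gamma(shape=50, rate=13).
The mode of a Gamma(a, b) with a ≥ 1 (shape–rate) is (a−1)/b = 49/13 ≈ 3.77.

λ̂_MAP = 3.77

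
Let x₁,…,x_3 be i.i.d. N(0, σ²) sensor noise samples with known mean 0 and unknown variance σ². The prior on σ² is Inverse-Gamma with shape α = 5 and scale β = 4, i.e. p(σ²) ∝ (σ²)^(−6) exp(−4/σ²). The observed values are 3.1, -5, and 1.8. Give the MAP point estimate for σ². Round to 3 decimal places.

Sum of squared deviations about the known mean: SS = (3.1−0)² + (-5−0)² + (1.8−0)² = 37.85.
The Normal likelihood contributes (σ²)^(−n/2) exp(−SS/(2σ²)), so the posterior is Inverse-Gamma(α + n/2, β + SS/2) = Inverse-Gamma(6.5, 22.925).
The mode of Inverse-Gamma(a, b) is b/(a+1) = 22.925/7.5 ≈ 3.057.

σ̂²_MAP = 3.057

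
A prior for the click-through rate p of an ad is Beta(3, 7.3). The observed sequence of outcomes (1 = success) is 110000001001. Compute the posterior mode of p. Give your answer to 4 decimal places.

Prior: Beta(3, 7.3).
Data: 4 successes in 12 trials (from the sequence). The binomial likelihood contributes p^4(1−p)^8, so the posterior is Beta(3+4, 7.3+8) = Beta(7, 15.3).
For Beta(a, b) with a, b > 1 the mode is (a−1)/(a+b−2) = 6/20.3 ≈ 0.2956.

p̂_MAP = 0.2956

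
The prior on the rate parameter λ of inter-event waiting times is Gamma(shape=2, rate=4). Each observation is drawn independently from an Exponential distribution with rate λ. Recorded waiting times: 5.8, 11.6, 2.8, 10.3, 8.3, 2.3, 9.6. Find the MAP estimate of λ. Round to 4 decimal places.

The Exponential(rate=λ) likelihood is ∝ λ^n e^(−λΣtᵢ). Here n = 7 and Σtᵢ = 5.8 + 11.6 + 2.8 + 10.3 + 8.3 + 2.3 + 9.6 = 50.7.
Posterior ∝ λe^(−4λ) · λ^7e^(−50.7λ) = λ^8e^(−54.7λ), i.e. Gamma(9, 54.7).
Mode = (a−1)/b = 8/54.7 ≈ 0.1463.

λ̂_MAP = 0.1463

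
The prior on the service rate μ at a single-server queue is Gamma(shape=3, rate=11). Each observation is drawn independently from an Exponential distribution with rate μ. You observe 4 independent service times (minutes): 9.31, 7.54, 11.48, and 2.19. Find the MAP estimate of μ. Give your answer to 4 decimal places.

μ̂_MAP = 0.1445

The Exponential(rate=μ) likelihood is ∝ μ^n e^(−μΣtᵢ). Here n = 4 and Σtᵢ = 9.31 + 7.54 + 11.48 + 2.19 = 30.52.
Posterior ∝ μ^2e^(−11μ) · μ^4e^(−30.52μ) = μ^6e^(−41.52μ), i.e. Gamma(7, 41.52).
Mode = (a−1)/b = 6/41.52 ≈ 0.1445.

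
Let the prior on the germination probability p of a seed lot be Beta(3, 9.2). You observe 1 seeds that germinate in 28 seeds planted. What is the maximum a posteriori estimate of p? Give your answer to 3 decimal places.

Prior: Beta(3, 9.2).
Data: 1 success in 28 trials. The binomial likelihood contributes p(1−p)^27, so the posterior is Beta(3+1, 9.2+27) = Beta(4, 36.2).
For Beta(a, b) with a, b > 1 the mode is (a−1)/(a+b−2) = 3/38.2 ≈ 0.079.

p̂_MAP = 0.079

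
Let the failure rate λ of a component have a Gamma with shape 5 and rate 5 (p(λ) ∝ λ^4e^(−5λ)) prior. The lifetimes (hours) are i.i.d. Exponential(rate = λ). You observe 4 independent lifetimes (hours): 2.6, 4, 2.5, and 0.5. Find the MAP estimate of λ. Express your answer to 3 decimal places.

λ̂_MAP = 0.548

The Exponential(rate=λ) likelihood is ∝ λ^n e^(−λΣtᵢ). Here n = 4 and Σtᵢ = 2.6 + 4 + 2.5 + 0.5 = 9.6.
Posterior ∝ λ^4e^(−5λ) · λ^4e^(−9.6λ) = λ^8e^(−14.6λ), i.e. Gamma(9, 14.6).
Mode = (a−1)/b = 8/14.6 ≈ 0.548.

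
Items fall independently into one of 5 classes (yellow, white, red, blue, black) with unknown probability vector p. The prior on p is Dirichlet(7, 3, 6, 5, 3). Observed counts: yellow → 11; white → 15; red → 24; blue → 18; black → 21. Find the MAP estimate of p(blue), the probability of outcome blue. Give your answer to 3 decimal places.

MAP estimate of p(blue) = 0.204

The posterior is Dirichlet(αᵢ + nᵢ) = Dirichlet(18, 18, 30, 23, 24).
For a Dirichlet(a₁,…,a_K) with all aᵢ > 1, the mode has j-th component (aⱼ − 1)/(Σaᵢ − K).
Here Σaᵢ = 113 and K = 5, so p(blue) = (23 − 1)/(113 − 5) = 22/108 ≈ 0.204.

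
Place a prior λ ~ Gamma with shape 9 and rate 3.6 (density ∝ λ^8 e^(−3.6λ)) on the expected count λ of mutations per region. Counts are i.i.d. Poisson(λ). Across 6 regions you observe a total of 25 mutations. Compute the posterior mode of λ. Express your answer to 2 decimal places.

Σxᵢ = 25, n = 6.
Posterior ∝ λ^8e^(−3.6λ) · λ^25e^(−6λ) = λ^33e^(−9.6λ), i.e. Gamma(shape=34, rate=9.6).
The mode of a Gamma(a, b) with a ≥ 1 (shape–rate) is (a−1)/b = 33/9.6 ≈ 3.44.

λ̂_MAP = 3.44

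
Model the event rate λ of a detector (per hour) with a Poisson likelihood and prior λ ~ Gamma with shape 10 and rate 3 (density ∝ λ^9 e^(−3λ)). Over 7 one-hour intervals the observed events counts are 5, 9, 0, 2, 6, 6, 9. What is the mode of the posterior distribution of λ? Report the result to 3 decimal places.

Σxᵢ = 5+9+0+2+6+6+9 = 37, with n = 7.
Posterior ∝ λ^9e^(−3λ) · λ^37e^(−7λ) = λ^46e^(−10λ), i.e. Gamma(shape=47, rate=10).
The mode of a Gamma(a, b) with a ≥ 1 (shape–rate) is (a−1)/b = 46/10 ≈ 4.600.

λ̂_MAP = 4.600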